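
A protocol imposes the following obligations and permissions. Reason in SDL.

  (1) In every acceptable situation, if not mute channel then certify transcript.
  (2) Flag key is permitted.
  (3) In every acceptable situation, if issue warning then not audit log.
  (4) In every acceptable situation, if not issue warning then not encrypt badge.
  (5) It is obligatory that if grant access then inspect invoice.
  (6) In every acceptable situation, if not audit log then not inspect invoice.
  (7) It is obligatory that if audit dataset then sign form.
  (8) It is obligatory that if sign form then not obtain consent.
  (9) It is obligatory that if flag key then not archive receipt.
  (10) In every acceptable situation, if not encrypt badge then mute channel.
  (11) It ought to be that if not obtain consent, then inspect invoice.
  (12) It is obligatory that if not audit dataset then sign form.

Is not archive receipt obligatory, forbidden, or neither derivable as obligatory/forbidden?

Premise 9 is O(flag_key → ¬archive_receipt), but O(flag_key) is not derivable from the premises (the permission P(flag_key) asserts only ¬O(¬flag_key), not O(flag_key)), so it does not yield O(¬archive_receipt).
No premise or chain of K-axiom applications forces O(¬archive_receipt), and none forces O(archive_receipt). So ¬archive_receipt is neither obligatory nor forbidden under these norms.

Neither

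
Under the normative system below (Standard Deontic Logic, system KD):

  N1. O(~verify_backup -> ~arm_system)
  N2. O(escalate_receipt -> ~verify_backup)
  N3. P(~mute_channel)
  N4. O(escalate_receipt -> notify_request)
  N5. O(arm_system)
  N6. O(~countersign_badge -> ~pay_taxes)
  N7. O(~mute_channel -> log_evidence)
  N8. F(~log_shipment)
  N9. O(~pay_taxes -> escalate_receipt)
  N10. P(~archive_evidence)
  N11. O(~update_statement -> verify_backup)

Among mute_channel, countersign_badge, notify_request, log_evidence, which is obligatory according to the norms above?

countersign_badge

From premise 5 we have O(arm_system).
Premise 1, O(~verify_backup -> ~arm_system), contraposes to O(arm_system -> verify_backup); with O(arm_system) we get O(verify_backup).
Premise 2, O(escalate_receipt -> ~verify_backup), contraposes to O(verify_backup -> ~escalate_receipt); with O(verify_backup) we get O(~escalate_receipt).
Premise 9 is O(~pay_taxes -> escalate_receipt); contrapositively O(~escalate_receipt -> pay_taxes). Since O(~escalate_receipt) holds, K gives O(pay_taxes).
Premise 6, O(~countersign_badge -> ~pay_taxes), contraposes to O(pay_taxes -> countersign_badge); with O(pay_taxes) we get O(countersign_badge).
So O(countersign_badge) holds — countersign_badge is obligatory. None of the other listed options is made obligatory by any chain of premises.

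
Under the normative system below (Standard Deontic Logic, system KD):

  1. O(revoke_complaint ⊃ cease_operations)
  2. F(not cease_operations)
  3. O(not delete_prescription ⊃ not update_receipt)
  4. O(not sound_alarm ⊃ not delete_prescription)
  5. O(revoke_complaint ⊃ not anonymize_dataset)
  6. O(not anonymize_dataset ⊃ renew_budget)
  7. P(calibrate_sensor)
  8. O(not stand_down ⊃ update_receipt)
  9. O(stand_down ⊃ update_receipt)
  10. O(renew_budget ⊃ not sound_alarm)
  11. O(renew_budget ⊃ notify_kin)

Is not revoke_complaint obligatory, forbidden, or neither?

By case analysis on not stand_down: premise 8 gives O(not stand_down ⊃ update_receipt) and premise 9 gives O(stand_down ⊃ update_receipt), so O(update_receipt) either way.
Premise 3 is O(not delete_prescription ⊃ not update_receipt); contrapositively O(update_receipt ⊃ delete_prescription). Since O(update_receipt) holds, K gives O(delete_prescription).
Premise 4 is O(not sound_alarm ⊃ not delete_prescription); contrapositively O(delete_prescription ⊃ sound_alarm). Since O(delete_prescription) holds, K gives O(sound_alarm).
Premise 10, O(renew_budget ⊃ not sound_alarm), contraposes to O(sound_alarm ⊃ not renew_budget); with O(sound_alarm) we get O(not renew_budget).
Premise 6, O(not anonymize_dataset ⊃ renew_budget), contraposes to O(not renew_budget ⊃ anonymize_dataset); with O(not renew_budget) we get O(anonymize_dataset).
The contrapositive of premise 5 (O(revoke_complaint ⊃ not anonymize_dataset)) is O(anonymize_dataset ⊃ not revoke_complaint), and O(anonymize_dataset) is already established, so O(not revoke_complaint).
Premises 1, 2, 7, 11 do not contribute to this derivation.
Hence not revoke_complaint is obligatory.

Obligatory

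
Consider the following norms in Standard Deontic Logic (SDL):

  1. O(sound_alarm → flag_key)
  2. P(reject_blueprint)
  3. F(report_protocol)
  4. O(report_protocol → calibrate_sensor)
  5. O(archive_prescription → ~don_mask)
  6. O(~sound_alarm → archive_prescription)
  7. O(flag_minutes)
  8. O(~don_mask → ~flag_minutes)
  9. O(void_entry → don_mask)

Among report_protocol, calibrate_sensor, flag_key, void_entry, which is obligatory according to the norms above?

flag_key

Premise 7 states O(flag_minutes) outright.
Premise 8 is O(~don_mask → ~flag_minutes); contrapositively O(flag_minutes → don_mask). Since O(flag_minutes) holds, K gives O(don_mask).
The contrapositive of premise 5 (O(archive_prescription → ~don_mask)) is O(don_mask → ~archive_prescription), and O(don_mask) is already established, so O(~archive_prescription).
Premise 6 is O(~sound_alarm → archive_prescription); contrapositively O(~archive_prescription → sound_alarm). Since O(~archive_prescription) holds, K gives O(sound_alarm).
From O(sound_alarm) and premise 1, O(sound_alarm → flag_key), we obtain O(flag_key).
So O(flag_key) holds — flag_key is obligatory. None of the other listed options is made obligatory by any chain of premises.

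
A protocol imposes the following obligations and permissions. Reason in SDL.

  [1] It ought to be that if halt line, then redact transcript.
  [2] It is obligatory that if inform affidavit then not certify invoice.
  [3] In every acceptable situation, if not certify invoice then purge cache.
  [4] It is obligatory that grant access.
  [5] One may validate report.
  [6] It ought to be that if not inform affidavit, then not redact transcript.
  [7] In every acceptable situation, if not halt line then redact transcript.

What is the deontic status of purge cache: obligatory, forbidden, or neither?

Obligatory

Premises 7 and 1 are O(¬halt_line → redact_transcript) and O(halt_line → redact_transcript); every ideal world satisfies ¬halt_line or halt_line, so in either case redact_transcript holds — hence O(redact_transcript).
The contrapositive of premise 6 (O(¬inform_affidavit → ¬redact_transcript)) is O(redact_transcript → inform_affidavit), and O(redact_transcript) is already established, so O(inform_affidavit).
With premise 2, O(inform_affidavit → ¬certify_invoice), the K-axiom yields O(¬certify_invoice).
From O(¬certify_invoice) and premise 3, O(¬certify_invoice → purge_cache), we obtain O(purge_cache).
Premises 4, 5 do not contribute to this derivation.
Hence purge_cache is obligatory.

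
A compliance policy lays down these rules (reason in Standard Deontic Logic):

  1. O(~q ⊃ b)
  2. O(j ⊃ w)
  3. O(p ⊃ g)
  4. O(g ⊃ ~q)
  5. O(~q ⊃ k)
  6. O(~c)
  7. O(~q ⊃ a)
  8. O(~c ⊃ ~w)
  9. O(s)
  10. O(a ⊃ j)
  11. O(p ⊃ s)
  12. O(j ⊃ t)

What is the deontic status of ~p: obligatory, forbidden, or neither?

Obligatory

Premise 6 gives O(~c).
With premise 8, O(~c ⊃ ~w), the K-axiom yields O(~w).
The contrapositive of premise 2 (O(j ⊃ w)) is O(~w ⊃ ~j), and O(~w) is already established, so O(~j).
Premise 10, O(a ⊃ j), contraposes to O(~j ⊃ ~a); with O(~j) we get O(~a).
Premise 7 is O(~q ⊃ a); contrapositively O(~a ⊃ q). Since O(~a) holds, K gives O(q).
The contrapositive of premise 4 (O(g ⊃ ~q)) is O(q ⊃ ~g), and O(q) is already established, so O(~g).
Premise 3 is O(p ⊃ g); contrapositively O(~g ⊃ ~p). Since O(~g) holds, K gives O(~p).
Premises 1, 5, 9, 11, 12 do not contribute to this derivation.
Hence ~p is obligatory.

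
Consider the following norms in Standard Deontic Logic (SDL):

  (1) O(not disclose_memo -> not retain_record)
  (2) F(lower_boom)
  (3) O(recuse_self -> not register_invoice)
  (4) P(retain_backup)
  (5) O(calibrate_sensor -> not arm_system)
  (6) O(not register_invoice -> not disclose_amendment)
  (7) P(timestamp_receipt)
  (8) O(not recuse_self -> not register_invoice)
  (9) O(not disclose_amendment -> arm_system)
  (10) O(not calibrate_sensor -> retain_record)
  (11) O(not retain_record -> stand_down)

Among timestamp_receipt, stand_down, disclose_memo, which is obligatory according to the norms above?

Premises 3 and 8 cover both cases: O(recuse_self -> not register_invoice) and O(not recuse_self -> not register_invoice). Since recuse_self ∨ not recuse_self is a tautology, O(not register_invoice) follows.
Applying K to premise 6 (O(not register_invoice -> not disclose_amendment)) and O(not register_invoice) yields O(not disclose_amendment).
From O(not disclose_amendment) and premise 9, O(not disclose_amendment -> arm_system), we obtain O(arm_system).
Premise 5, O(calibrate_sensor -> not arm_system), contraposes to O(arm_system -> not calibrate_sensor); with O(arm_system) we get O(not calibrate_sensor).
Applying K to premise 10 (O(not calibrate_sensor -> retain_record)) and O(not calibrate_sensor) yields O(retain_record).
The contrapositive of premise 1 (O(not disclose_memo -> not retain_record)) is O(retain_record -> disclose_memo), and O(retain_record) is already established, so O(disclose_memo).
So O(disclose_memo) holds — disclose_memo is obligatory. None of the other listed options is made obligatory by any chain of premises.

disclose_memo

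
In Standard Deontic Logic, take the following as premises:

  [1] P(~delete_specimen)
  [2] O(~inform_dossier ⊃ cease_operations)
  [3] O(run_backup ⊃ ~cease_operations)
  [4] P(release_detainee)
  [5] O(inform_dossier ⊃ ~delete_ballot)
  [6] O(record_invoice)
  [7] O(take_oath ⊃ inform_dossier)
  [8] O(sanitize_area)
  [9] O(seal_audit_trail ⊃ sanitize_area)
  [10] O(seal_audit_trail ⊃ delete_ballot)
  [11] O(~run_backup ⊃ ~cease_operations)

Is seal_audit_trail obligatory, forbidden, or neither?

Premises 11 and 3 are O(~run_backup ⊃ ~cease_operations) and O(run_backup ⊃ ~cease_operations); every ideal world satisfies ~run_backup or run_backup, so in either case ~cease_operations holds — hence O(~cease_operations).
The contrapositive of premise 2 (O(~inform_dossier ⊃ cease_operations)) is O(~cease_operations ⊃ inform_dossier), and O(~cease_operations) is already established, so O(inform_dossier).
Premise 5 is O(inform_dossier ⊃ ~delete_ballot); since O(inform_dossier), deontic closure gives O(~delete_ballot).
Premise 10 is O(seal_audit_trail ⊃ delete_ballot); contrapositively O(~delete_ballot ⊃ ~seal_audit_trail). Since O(~delete_ballot) holds, K gives O(~seal_audit_trail).
Premises 1, 4, 6, 7, 8, 9 do not contribute to this derivation.
Thus O(~seal_audit_trail), which is F(seal_audit_trail): seal_audit_trail is forbidden.

Forbidden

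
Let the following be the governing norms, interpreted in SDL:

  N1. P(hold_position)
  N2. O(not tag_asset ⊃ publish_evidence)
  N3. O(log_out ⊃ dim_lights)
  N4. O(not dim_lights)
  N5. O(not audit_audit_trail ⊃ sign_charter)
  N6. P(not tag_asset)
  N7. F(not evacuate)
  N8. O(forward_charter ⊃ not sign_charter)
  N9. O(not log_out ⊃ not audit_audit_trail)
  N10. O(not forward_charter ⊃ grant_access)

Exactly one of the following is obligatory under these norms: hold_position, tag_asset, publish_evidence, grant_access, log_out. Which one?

grant_access

From premise 4 we have O(not dim_lights).
Premise 3 is O(log_out ⊃ dim_lights); contrapositively O(not dim_lights ⊃ not log_out). Since O(not dim_lights) holds, K gives O(not log_out).
With premise 9, O(not log_out ⊃ not audit_audit_trail), the K-axiom yields O(not audit_audit_trail).
From O(not audit_audit_trail) and premise 5, O(not audit_audit_trail ⊃ sign_charter), we obtain O(sign_charter).
The contrapositive of premise 8 (O(forward_charter ⊃ not sign_charter)) is O(sign_charter ⊃ not forward_charter), and O(sign_charter) is already established, so O(not forward_charter).
Premise 10 is O(not forward_charter ⊃ grant_access); since O(not forward_charter), deontic closure gives O(grant_access).
So O(grant_access) holds — grant_access is obligatory. None of the other listed options is made obligatory by any chain of premises.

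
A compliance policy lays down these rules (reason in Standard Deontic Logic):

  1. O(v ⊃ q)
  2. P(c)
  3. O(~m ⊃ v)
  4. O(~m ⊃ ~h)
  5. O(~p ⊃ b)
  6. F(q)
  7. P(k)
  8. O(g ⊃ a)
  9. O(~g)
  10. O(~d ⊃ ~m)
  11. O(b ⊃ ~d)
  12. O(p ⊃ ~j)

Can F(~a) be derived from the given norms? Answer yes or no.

No

Premise 8 is O(g ⊃ a), but O(g) is not derivable from the premises, so it does not yield O(a).
No other premise forces O(a). An ideal world satisfying every premise can still have ~a true, so F(~a) is not derivable.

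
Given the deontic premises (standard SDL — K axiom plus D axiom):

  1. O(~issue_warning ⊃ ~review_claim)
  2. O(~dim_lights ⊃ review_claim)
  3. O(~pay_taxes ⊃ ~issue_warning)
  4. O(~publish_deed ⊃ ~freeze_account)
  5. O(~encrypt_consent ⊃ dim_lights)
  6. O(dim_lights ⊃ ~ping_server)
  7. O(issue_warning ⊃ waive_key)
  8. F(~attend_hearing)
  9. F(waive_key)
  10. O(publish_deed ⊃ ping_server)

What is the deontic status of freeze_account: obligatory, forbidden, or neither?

Forbidden

Premise 9, F(waive_key), is equivalent to O(~waive_key).
The contrapositive of premise 7 (O(issue_warning ⊃ waive_key)) is O(~waive_key ⊃ ~issue_warning), and O(~waive_key) is already established, so O(~issue_warning).
Premise 1 is O(~issue_warning ⊃ ~review_claim); since O(~issue_warning), deontic closure gives O(~review_claim).
Premise 2 is O(~dim_lights ⊃ review_claim); contrapositively O(~review_claim ⊃ dim_lights). Since O(~review_claim) holds, K gives O(dim_lights).
Applying K to premise 6 (O(dim_lights ⊃ ~ping_server)) and O(dim_lights) yields O(~ping_server).
Premise 10 is O(publish_deed ⊃ ping_server); contrapositively O(~ping_server ⊃ ~publish_deed). Since O(~ping_server) holds, K gives O(~publish_deed).
Premise 4 is O(~publish_deed ⊃ ~freeze_account); since O(~publish_deed), deontic closure gives O(~freeze_account).
Premises 3, 5, 8 do not contribute to this derivation.
Thus O(~freeze_account), which is F(freeze_account): freeze_account is forbidden.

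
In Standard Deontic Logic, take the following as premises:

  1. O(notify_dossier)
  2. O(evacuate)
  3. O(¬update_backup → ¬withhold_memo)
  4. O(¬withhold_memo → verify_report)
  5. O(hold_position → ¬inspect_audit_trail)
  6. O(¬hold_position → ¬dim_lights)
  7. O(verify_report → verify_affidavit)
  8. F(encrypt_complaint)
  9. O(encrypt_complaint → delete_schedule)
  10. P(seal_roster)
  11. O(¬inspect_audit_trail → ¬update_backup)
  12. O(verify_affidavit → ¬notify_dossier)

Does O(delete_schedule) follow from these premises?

Premise 9 is O(encrypt_complaint → delete_schedule), but O(encrypt_complaint) is not derivable from the premises, so it does not yield O(delete_schedule).
No other premise forces O(delete_schedule). An ideal world satisfying every premise can still have delete_schedule false, so O(delete_schedule) is not derivable.

No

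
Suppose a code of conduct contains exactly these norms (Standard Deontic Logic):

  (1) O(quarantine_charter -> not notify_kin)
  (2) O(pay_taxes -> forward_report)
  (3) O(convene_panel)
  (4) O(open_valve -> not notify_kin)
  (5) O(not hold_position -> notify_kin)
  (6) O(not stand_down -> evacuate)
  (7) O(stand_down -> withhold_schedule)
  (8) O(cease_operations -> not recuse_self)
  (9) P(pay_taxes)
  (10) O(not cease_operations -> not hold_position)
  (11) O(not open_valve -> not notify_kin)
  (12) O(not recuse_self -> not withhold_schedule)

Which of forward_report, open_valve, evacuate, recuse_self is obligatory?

By case analysis on open_valve: premise 4 gives O(open_valve -> not notify_kin) and premise 11 gives O(not open_valve -> not notify_kin), so O(not notify_kin) either way.
The contrapositive of premise 5 (O(not hold_position -> notify_kin)) is O(not notify_kin -> hold_position), and O(not notify_kin) is already established, so O(hold_position).
Premise 10, O(not cease_operations -> not hold_position), contraposes to O(hold_position -> cease_operations); with O(hold_position) we get O(cease_operations).
From O(cease_operations) and premise 8, O(cease_operations -> not recuse_self), we obtain O(not recuse_self).
From O(not recuse_self) and premise 12, O(not recuse_self -> not withhold_schedule), we obtain O(not withhold_schedule).
Premise 7, O(stand_down -> withhold_schedule), contraposes to O(not withhold_schedule -> not stand_down); with O(not withhold_schedule) we get O(not stand_down).
Premise 6 is O(not stand_down -> evacuate); since O(not stand_down), deontic closure gives O(evacuate).
So O(evacuate) holds — evacuate is obligatory. None of the other listed options is made obligatory by any chain of premises.

evacuate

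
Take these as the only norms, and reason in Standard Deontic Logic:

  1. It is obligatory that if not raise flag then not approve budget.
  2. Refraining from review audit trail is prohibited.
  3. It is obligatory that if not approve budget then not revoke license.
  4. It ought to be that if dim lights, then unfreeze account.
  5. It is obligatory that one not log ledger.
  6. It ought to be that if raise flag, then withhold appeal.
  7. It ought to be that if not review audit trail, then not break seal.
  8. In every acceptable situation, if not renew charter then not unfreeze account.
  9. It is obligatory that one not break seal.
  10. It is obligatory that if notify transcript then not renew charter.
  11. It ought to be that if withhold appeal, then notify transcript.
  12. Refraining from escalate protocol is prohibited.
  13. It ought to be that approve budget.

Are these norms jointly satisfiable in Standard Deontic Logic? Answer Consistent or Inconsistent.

Premise 7 is O(¬review_audit_trail → ¬break_seal); even if O(¬break_seal) held, inferring O(¬review_audit_trail) would be affirming the consequent — invalid.
So O(¬review_audit_trail) is not derivable, and the apparent clash with O(review_audit_trail) does not arise.
A world satisfying every obligation exists (e.g. approve_budget=true, break_seal=false, dim_lights=false, escalate_protocol=true, log_ledger=false, notify_transcript=true, raise_flag=true, renew_charter=false, review_audit_trail=true, revoke_license=false, unfreeze_account=false, withhold_appeal=true); no atom is both obligatory and forbidden, so the set is consistent.

Consistent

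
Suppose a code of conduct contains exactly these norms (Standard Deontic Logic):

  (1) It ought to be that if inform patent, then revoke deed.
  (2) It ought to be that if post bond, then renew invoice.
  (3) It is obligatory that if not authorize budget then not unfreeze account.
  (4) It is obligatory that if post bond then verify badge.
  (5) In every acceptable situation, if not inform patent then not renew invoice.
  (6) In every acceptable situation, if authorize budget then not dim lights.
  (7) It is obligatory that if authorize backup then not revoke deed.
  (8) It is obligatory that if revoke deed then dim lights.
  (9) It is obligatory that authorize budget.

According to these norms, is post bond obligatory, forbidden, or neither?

Forbidden

From premise 9 we have O(authorize_budget).
With premise 6, O(authorize_budget → ¬dim_lights), the K-axiom yields O(¬dim_lights).
Premise 8, O(revoke_deed → dim_lights), contraposes to O(¬dim_lights → ¬revoke_deed); with O(¬dim_lights) we get O(¬revoke_deed).
Premise 1, O(inform_patent → revoke_deed), contraposes to O(¬revoke_deed → ¬inform_patent); with O(¬revoke_deed) we get O(¬inform_patent).
Applying K to premise 5 (O(¬inform_patent → ¬renew_invoice)) and O(¬inform_patent) yields O(¬renew_invoice).
Premise 2, O(post_bond → renew_invoice), contraposes to O(¬renew_invoice → ¬post_bond); with O(¬renew_invoice) we get O(¬post_bond).
Premises 3, 4, 7 do not contribute to this derivation.
Thus O(¬post_bond), which is F(post_bond): post_bond is forbidden.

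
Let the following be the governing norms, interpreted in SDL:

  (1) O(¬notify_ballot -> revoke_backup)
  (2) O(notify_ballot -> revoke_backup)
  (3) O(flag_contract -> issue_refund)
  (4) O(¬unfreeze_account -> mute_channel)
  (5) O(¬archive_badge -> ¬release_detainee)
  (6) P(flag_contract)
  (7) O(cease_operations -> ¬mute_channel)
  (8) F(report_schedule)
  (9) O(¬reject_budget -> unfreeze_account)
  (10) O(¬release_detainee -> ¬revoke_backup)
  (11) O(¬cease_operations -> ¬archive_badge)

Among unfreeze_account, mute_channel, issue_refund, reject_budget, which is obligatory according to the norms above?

Premises 1 and 2 cover both cases: O(¬notify_ballot -> revoke_backup) and O(notify_ballot -> revoke_backup). Since ¬notify_ballot ∨ notify_ballot is a tautology, O(revoke_backup) follows.
The contrapositive of premise 10 (O(¬release_detainee -> ¬revoke_backup)) is O(revoke_backup -> release_detainee), and O(revoke_backup) is already established, so O(release_detainee).
Premise 5 is O(¬archive_badge -> ¬release_detainee); contrapositively O(release_detainee -> archive_badge). Since O(release_detainee) holds, K gives O(archive_badge).
Premise 11, O(¬cease_operations -> ¬archive_badge), contraposes to O(archive_badge -> cease_operations); with O(archive_badge) we get O(cease_operations).
With premise 7, O(cease_operations -> ¬mute_channel), the K-axiom yields O(¬mute_channel).
Premise 4, O(¬unfreeze_account -> mute_channel), contraposes to O(¬mute_channel -> unfreeze_account); with O(¬mute_channel) we get O(unfreeze_account).
So O(unfreeze_account) holds — unfreeze_account is obligatory. None of the other listed options is made obligatory by any chain of premises.

unfreeze_account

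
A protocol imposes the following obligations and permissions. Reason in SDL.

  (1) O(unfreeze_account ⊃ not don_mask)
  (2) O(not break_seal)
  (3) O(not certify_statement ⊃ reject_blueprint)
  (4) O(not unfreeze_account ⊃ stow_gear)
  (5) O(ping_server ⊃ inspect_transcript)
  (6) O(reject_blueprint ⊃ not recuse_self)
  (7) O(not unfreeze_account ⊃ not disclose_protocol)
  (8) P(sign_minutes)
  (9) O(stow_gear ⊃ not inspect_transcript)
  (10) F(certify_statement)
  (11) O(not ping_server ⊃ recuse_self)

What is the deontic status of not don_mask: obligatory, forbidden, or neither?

Obligatory

F(certify_statement) at premise 10 means O(not certify_statement).
With premise 3, O(not certify_statement ⊃ reject_blueprint), the K-axiom yields O(reject_blueprint).
With premise 6, O(reject_blueprint ⊃ not recuse_self), the K-axiom yields O(not recuse_self).
Premise 11, O(not ping_server ⊃ recuse_self), contraposes to O(not recuse_self ⊃ ping_server); with O(not recuse_self) we get O(ping_server).
With premise 5, O(ping_server ⊃ inspect_transcript), the K-axiom yields O(inspect_transcript).
Premise 9, O(stow_gear ⊃ not inspect_transcript), contraposes to O(inspect_transcript ⊃ not stow_gear); with O(inspect_transcript) we get O(not stow_gear).
Premise 4, O(not unfreeze_account ⊃ stow_gear), contraposes to O(not stow_gear ⊃ unfreeze_account); with O(not stow_gear) we get O(unfreeze_account).
With premise 1, O(unfreeze_account ⊃ not don_mask), the K-axiom yields O(not don_mask).
Premises 2, 7, 8 do not contribute to this derivation.
Hence not don_mask is obligatory.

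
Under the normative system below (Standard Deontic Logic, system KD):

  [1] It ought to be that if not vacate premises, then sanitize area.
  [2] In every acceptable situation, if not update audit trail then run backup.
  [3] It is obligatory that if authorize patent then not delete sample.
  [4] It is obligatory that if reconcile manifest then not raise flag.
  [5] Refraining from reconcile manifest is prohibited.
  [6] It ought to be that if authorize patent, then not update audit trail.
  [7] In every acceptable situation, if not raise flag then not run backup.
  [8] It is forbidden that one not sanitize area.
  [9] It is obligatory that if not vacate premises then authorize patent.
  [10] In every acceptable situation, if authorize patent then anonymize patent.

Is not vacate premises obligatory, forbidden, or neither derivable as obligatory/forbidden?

Premise 5 is F(¬reconcile_manifest), i.e. O(reconcile_manifest).
Applying K to premise 4 (O(reconcile_manifest → ¬raise_flag)) and O(reconcile_manifest) yields O(¬raise_flag).
With premise 7, O(¬raise_flag → ¬run_backup), the K-axiom yields O(¬run_backup).
Premise 2, O(¬update_audit_trail → run_backup), contraposes to O(¬run_backup → update_audit_trail); with O(¬run_backup) we get O(update_audit_trail).
Premise 6 is O(authorize_patent → ¬update_audit_trail); contrapositively O(update_audit_trail → ¬authorize_patent). Since O(update_audit_trail) holds, K gives O(¬authorize_patent).
Premise 9 is O(¬vacate_premises → authorize_patent); contrapositively O(¬authorize_patent → vacate_premises). Since O(¬authorize_patent) holds, K gives O(vacate_premises).
Premises 1, 3, 8, 10 do not contribute to this derivation.
Thus O(vacate_premises), which is F(¬vacate_premises): ¬vacate_premises is forbidden.

Forbidden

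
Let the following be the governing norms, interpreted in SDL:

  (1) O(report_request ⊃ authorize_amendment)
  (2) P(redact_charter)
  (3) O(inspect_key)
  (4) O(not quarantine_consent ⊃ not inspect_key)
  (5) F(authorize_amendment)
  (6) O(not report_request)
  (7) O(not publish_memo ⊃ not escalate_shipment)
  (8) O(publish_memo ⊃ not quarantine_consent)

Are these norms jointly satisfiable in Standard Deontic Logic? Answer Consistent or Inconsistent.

Premise 1 is O(report_request ⊃ authorize_amendment), but O(report_request) is not derivable from the premises, so it does not yield O(authorize_amendment).
So O(authorize_amendment) is not derivable, and the apparent clash with O(not authorize_amendment) does not arise.
A world satisfying every obligation exists (e.g. authorize_amendment=false, escalate_shipment=false, inspect_key=true, publish_memo=false, quarantine_consent=true, redact_charter=false, report_request=false); no atom is both obligatory and forbidden, so the set is consistent.

Consistent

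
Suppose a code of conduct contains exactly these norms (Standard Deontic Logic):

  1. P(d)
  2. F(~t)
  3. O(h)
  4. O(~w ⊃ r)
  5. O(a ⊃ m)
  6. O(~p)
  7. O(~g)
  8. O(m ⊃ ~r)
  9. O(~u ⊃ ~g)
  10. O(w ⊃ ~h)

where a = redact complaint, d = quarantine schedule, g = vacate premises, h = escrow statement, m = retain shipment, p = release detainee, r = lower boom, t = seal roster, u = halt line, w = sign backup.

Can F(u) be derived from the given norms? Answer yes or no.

Premise 9 is O(~u ⊃ ~g); even if O(~g) held, inferring O(~u) would be affirming the consequent — invalid.
No other premise forces O(~u). An ideal world satisfying every premise can still have u true, so F(u) is not derivable.

No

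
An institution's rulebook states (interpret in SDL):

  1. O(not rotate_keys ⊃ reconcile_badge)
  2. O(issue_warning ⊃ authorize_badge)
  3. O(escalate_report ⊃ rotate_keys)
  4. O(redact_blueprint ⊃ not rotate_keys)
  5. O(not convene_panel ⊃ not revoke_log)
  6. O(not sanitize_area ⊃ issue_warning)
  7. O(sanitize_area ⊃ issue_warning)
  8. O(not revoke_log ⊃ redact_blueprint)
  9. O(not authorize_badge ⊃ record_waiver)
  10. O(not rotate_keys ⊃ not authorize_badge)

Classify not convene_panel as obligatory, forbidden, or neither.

Forbidden

Premises 7 and 6 are O(sanitize_area ⊃ issue_warning) and O(not sanitize_area ⊃ issue_warning); every ideal world satisfies sanitize_area or not sanitize_area, so in either case issue_warning holds — hence O(issue_warning).
With premise 2, O(issue_warning ⊃ authorize_badge), the K-axiom yields O(authorize_badge).
Premise 10 is O(not rotate_keys ⊃ not authorize_badge); contrapositively O(authorize_badge ⊃ rotate_keys). Since O(authorize_badge) holds, K gives O(rotate_keys).
Premise 4, O(redact_blueprint ⊃ not rotate_keys), contraposes to O(rotate_keys ⊃ not redact_blueprint); with O(rotate_keys) we get O(not redact_blueprint).
Premise 8 is O(not revoke_log ⊃ redact_blueprint); contrapositively O(not redact_blueprint ⊃ revoke_log). Since O(not redact_blueprint) holds, K gives O(revoke_log).
Premise 5 is O(not convene_panel ⊃ not revoke_log); contrapositively O(revoke_log ⊃ convene_panel). Since O(revoke_log) holds, K gives O(convene_panel).
Premises 1, 3, 9 do not contribute to this derivation.
Thus O(convene_panel), which is F(not convene_panel): not convene_panel is forbidden.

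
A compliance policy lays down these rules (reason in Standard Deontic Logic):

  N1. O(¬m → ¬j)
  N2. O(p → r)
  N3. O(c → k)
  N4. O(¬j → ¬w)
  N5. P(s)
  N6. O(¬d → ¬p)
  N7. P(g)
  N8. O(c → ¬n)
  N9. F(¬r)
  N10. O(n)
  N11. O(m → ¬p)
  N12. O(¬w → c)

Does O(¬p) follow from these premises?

Yes

From premise 10 we have O(n).
Premise 8 is O(c → ¬n); contrapositively O(n → ¬c). Since O(n) holds, K gives O(¬c).
Premise 12, O(¬w → c), contraposes to O(¬c → w); with O(¬c) we get O(w).
Premise 4, O(¬j → ¬w), contraposes to O(w → j); with O(w) we get O(j).
Premise 1, O(¬m → ¬j), contraposes to O(j → m); with O(j) we get O(m).
With premise 11, O(m → ¬p), the K-axiom yields O(¬p).
Premises 2, 3, 5, 6, 7, 9 do not contribute to this derivation.
So O(¬p) follows.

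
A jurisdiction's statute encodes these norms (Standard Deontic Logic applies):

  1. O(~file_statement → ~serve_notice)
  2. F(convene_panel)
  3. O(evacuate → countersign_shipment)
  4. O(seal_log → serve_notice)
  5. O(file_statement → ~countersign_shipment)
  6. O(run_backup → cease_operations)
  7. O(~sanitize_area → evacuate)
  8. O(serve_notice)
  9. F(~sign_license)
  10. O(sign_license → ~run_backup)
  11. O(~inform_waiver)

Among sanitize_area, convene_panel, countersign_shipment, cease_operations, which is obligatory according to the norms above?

Premise 8 states O(serve_notice) outright.
Premise 1, O(~file_statement → ~serve_notice), contraposes to O(serve_notice → file_statement); with O(serve_notice) we get O(file_statement).
From O(file_statement) and premise 5, O(file_statement → ~countersign_shipment), we obtain O(~countersign_shipment).
The contrapositive of premise 3 (O(evacuate → countersign_shipment)) is O(~countersign_shipment → ~evacuate), and O(~countersign_shipment) is already established, so O(~evacuate).
Premise 7, O(~sanitize_area → evacuate), contraposes to O(~evacuate → sanitize_area); with O(~evacuate) we get O(sanitize_area).
So O(sanitize_area) holds — sanitize_area is obligatory. None of the other listed options is made obligatory by any chain of premises.

sanitize_area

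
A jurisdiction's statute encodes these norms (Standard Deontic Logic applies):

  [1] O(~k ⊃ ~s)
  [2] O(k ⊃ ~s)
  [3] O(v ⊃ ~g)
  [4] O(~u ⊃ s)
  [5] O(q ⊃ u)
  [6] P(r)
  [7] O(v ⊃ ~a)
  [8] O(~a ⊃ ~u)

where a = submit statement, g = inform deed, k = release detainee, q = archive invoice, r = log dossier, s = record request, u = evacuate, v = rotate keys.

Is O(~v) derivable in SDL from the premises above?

By case analysis on ~k: premise 1 gives O(~k ⊃ ~s) and premise 2 gives O(k ⊃ ~s), so O(~s) either way.
Premise 4 is O(~u ⊃ s); contrapositively O(~s ⊃ u). Since O(~s) holds, K gives O(u).
Premise 8, O(~a ⊃ ~u), contraposes to O(u ⊃ a); with O(u) we get O(a).
Premise 7 is O(v ⊃ ~a); contrapositively O(a ⊃ ~v). Since O(a) holds, K gives O(~v).
Premises 3, 5, 6 do not contribute to this derivation.
So O(~v) follows.

Yes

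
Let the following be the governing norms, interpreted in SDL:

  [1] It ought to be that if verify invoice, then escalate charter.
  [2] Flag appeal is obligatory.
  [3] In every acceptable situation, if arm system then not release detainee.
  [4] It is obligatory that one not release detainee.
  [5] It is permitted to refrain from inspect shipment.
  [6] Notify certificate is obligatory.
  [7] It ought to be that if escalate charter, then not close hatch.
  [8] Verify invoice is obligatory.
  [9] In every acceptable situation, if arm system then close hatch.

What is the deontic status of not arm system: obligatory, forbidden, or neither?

Obligatory

Premise 8 gives O(verify_invoice).
With premise 1, O(verify_invoice → escalate_charter), the K-axiom yields O(escalate_charter).
With premise 7, O(escalate_charter → ¬close_hatch), the K-axiom yields O(¬close_hatch).
Premise 9, O(arm_system → close_hatch), contraposes to O(¬close_hatch → ¬arm_system); with O(¬close_hatch) we get O(¬arm_system).
Premises 2, 3, 4, 5, 6 do not contribute to this derivation.
Hence ¬arm_system is obligatory.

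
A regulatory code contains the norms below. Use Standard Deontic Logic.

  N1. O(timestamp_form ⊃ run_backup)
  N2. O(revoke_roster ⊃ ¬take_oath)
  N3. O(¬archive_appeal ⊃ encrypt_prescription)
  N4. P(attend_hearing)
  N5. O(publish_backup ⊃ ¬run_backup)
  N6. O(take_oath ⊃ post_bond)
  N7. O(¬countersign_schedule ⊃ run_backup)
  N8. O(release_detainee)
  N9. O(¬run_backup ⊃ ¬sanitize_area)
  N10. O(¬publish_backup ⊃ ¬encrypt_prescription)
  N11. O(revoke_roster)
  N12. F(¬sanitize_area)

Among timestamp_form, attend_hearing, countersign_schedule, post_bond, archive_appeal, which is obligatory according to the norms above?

F(¬sanitize_area) at premise 12 means O(sanitize_area).
The contrapositive of premise 9 (O(¬run_backup ⊃ ¬sanitize_area)) is O(sanitize_area ⊃ run_backup), and O(sanitize_area) is already established, so O(run_backup).
Premise 5, O(publish_backup ⊃ ¬run_backup), contraposes to O(run_backup ⊃ ¬publish_backup); with O(run_backup) we get O(¬publish_backup).
With premise 10, O(¬publish_backup ⊃ ¬encrypt_prescription), the K-axiom yields O(¬encrypt_prescription).
The contrapositive of premise 3 (O(¬archive_appeal ⊃ encrypt_prescription)) is O(¬encrypt_prescription ⊃ archive_appeal), and O(¬encrypt_prescription) is already established, so O(archive_appeal).
So O(archive_appeal) holds — archive_appeal is obligatory. None of the other listed options is made obligatory by any chain of premises.

archive_appeal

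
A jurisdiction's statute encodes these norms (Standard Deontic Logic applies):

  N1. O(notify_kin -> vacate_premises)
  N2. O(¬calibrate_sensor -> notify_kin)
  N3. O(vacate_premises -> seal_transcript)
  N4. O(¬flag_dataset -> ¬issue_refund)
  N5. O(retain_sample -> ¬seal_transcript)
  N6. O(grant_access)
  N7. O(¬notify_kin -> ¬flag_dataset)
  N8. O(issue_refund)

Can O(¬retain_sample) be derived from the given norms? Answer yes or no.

Premise 8 gives O(issue_refund).
The contrapositive of premise 4 (O(¬flag_dataset -> ¬issue_refund)) is O(issue_refund -> flag_dataset), and O(issue_refund) is already established, so O(flag_dataset).
The contrapositive of premise 7 (O(¬notify_kin -> ¬flag_dataset)) is O(flag_dataset -> notify_kin), and O(flag_dataset) is already established, so O(notify_kin).
From O(notify_kin) and premise 1, O(notify_kin -> vacate_premises), we obtain O(vacate_premises).
From O(vacate_premises) and premise 3, O(vacate_premises -> seal_transcript), we obtain O(seal_transcript).
Premise 5, O(retain_sample -> ¬seal_transcript), contraposes to O(seal_transcript -> ¬retain_sample); with O(seal_transcript) we get O(¬retain_sample).
Premises 2, 6 do not contribute to this derivation.
So O(¬retain_sample) follows.

Yes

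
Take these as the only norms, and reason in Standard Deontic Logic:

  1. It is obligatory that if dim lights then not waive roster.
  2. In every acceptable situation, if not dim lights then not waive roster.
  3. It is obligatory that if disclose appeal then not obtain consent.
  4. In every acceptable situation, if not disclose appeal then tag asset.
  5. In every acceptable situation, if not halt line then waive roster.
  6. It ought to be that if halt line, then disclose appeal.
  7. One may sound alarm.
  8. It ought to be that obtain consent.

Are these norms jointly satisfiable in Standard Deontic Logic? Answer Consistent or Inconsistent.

By case analysis on ¬dim_lights: premise 2 gives O(¬dim_lights → ¬waive_roster) and premise 1 gives O(dim_lights → ¬waive_roster), so O(¬waive_roster) either way.
Premise 5 is O(¬halt_line → waive_roster); contrapositively O(¬waive_roster → halt_line). Since O(¬waive_roster) holds, K gives O(halt_line).
Premise 6 is O(halt_line → disclose_appeal); since O(halt_line), deontic closure gives O(disclose_appeal).
Premise 3 is O(disclose_appeal → ¬obtain_consent); since O(disclose_appeal), deontic closure gives O(¬obtain_consent).
However, premise 8 gives O(obtain_consent).
We now have both O(¬obtain_consent) and O(obtain_consent) — obtain_consent is simultaneously obligatory and forbidden, violating the D-axiom.

Inconsistent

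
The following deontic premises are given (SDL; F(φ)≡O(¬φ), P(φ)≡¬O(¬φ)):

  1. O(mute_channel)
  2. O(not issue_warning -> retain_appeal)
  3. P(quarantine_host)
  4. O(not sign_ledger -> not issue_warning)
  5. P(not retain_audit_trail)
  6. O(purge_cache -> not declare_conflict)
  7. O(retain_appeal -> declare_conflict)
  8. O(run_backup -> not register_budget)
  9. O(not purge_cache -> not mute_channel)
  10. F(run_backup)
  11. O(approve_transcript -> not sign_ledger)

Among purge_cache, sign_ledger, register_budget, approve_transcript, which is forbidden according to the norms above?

Premise 1 states O(mute_channel) outright.
Premise 9 is O(not purge_cache -> not mute_channel); contrapositively O(mute_channel -> purge_cache). Since O(mute_channel) holds, K gives O(purge_cache).
With premise 6, O(purge_cache -> not declare_conflict), the K-axiom yields O(not declare_conflict).
Premise 7 is O(retain_appeal -> declare_conflict); contrapositively O(not declare_conflict -> not retain_appeal). Since O(not declare_conflict) holds, K gives O(not retain_appeal).
Premise 2 is O(not issue_warning -> retain_appeal); contrapositively O(not retain_appeal -> issue_warning). Since O(not retain_appeal) holds, K gives O(issue_warning).
Premise 4 is O(not sign_ledger -> not issue_warning); contrapositively O(issue_warning -> sign_ledger). Since O(issue_warning) holds, K gives O(sign_ledger).
Premise 11 is O(approve_transcript -> not sign_ledger); contrapositively O(sign_ledger -> not approve_transcript). Since O(sign_ledger) holds, K gives O(not approve_transcript).
So O(not approve_transcript) holds, i.e. approve_transcript is forbidden. None of the other listed options is forbidden under the premises.

approve_transcript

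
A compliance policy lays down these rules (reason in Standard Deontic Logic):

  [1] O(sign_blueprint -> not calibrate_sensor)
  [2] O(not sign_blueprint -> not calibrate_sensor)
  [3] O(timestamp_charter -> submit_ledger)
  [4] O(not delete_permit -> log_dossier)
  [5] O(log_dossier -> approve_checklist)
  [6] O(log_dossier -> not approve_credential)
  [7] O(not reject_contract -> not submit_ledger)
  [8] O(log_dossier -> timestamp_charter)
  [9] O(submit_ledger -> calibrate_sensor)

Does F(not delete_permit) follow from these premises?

By case analysis on not sign_blueprint: premise 2 gives O(not sign_blueprint -> not calibrate_sensor) and premise 1 gives O(sign_blueprint -> not calibrate_sensor), so O(not calibrate_sensor) either way.
The contrapositive of premise 9 (O(submit_ledger -> calibrate_sensor)) is O(not calibrate_sensor -> not submit_ledger), and O(not calibrate_sensor) is already established, so O(not submit_ledger).
Premise 3 is O(timestamp_charter -> submit_ledger); contrapositively O(not submit_ledger -> not timestamp_charter). Since O(not submit_ledger) holds, K gives O(not timestamp_charter).
Premise 8 is O(log_dossier -> timestamp_charter); contrapositively O(not timestamp_charter -> not log_dossier). Since O(not timestamp_charter) holds, K gives O(not log_dossier).
Premise 4, O(not delete_permit -> log_dossier), contraposes to O(not log_dossier -> delete_permit); with O(not log_dossier) we get O(delete_permit).
Premises 5, 6, 7 do not contribute to this derivation.
So O(delete_permit) holds, i.e. F(not delete_permit). The claim follows.

Yes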